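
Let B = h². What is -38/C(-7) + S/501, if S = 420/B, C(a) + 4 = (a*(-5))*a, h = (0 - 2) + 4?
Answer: 15061/41583 ≈ 0.36219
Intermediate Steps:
h = 2 (h = -2 + 4 = 2)
C(a) = -4 - 5*a² (C(a) = -4 + (a*(-5))*a = -4 + (-5*a)*a = -4 - 5*a²)
B = 4 (B = 2² = 4)
S = 105 (S = 420/4 = 420*(¼) = 105)
-38/C(-7) + S/501 = -38/(-4 - 5*(-7)²) + 105/501 = -38/(-4 - 5*49) + 105*(1/501) = -38/(-4 - 245) + 35/167 = -38/(-249) + 35/167 = -38*(-1/249) + 35/167 = 38/249 + 35/167 = 15061/41583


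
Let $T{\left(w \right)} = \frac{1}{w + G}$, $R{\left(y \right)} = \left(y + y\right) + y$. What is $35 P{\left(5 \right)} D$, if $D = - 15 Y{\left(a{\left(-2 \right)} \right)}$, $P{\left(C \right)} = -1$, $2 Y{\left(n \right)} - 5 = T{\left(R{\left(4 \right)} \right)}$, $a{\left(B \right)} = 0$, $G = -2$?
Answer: $\frac{5355}{4} \approx 1338.8$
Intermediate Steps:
$R{\left(y \right)} = 3 y$ ($R{\left(y \right)} = 2 y + y = 3 y$)
$T{\left(w \right)} = \frac{1}{-2 + w}$ ($T{\left(w \right)} = \frac{1}{w - 2} = \frac{1}{-2 + w}$)
$Y{\left(n \right)} = \frac{51}{20}$ ($Y{\left(n \right)} = \frac{5}{2} + \frac{1}{2 \left(-2 + 3 \cdot 4\right)} = \frac{5}{2} + \frac{1}{2 \left(-2 + 12\right)} = \frac{5}{2} + \frac{1}{2 \cdot 10} = \frac{5}{2} + \frac{1}{2} \cdot \frac{1}{10} = \frac{5}{2} + \frac{1}{20} = \frac{51}{20}$)
$D = - \frac{153}{4}$ ($D = \left(-15\right) \frac{51}{20} = - \frac{153}{4} \approx -38.25$)
$35 P{\left(5 \right)} D = 35 \left(-1\right) \left(- \frac{153}{4}\right) = \left(-35\right) \left(- \frac{153}{4}\right) = \frac{5355}{4}$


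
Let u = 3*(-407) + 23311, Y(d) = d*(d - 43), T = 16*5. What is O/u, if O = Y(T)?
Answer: 296/2209 ≈ 0.13400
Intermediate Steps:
T = 80
Y(d) = d*(-43 + d)
O = 2960 (O = 80*(-43 + 80) = 80*37 = 2960)
u = 22090 (u = -1221 + 23311 = 22090)
O/u = 2960/22090 = 2960*(1/22090) = 296/2209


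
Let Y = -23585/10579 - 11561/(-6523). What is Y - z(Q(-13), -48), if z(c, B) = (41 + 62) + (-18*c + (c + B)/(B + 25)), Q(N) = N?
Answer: -49073336412/144286981 ≈ -340.11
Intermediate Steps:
Y = -2867376/6273347 (Y = -23585*1/10579 - 11561*(-1/6523) = -23585/10579 + 1051/593 = -2867376/6273347 ≈ -0.45707)
z(c, B) = 103 - 18*c + (B + c)/(25 + B) (z(c, B) = 103 + (-18*c + (B + c)/(25 + B)) = 103 - 18*c + (B + c)/(25 + B))
Y - z(Q(-13), -48) = -2867376/6273347 - (2575 - 449*(-13) + 104*(-48) - 18*(-48)*(-13))/(25 - 48) = -2867376/6273347 - (2575 + 5837 - 4992 - 11232)/(-23) = -2867376/6273347 - (-1)*(-7812)/23 = -2867376/6273347 - 1*7812/23 = -2867376/6273347 - 7812/23 = -49073336412/144286981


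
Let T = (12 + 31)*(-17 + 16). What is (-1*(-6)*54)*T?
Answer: -13932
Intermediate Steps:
T = -43 (T = 43*(-1) = -43)
(-1*(-6)*54)*T = (-1*(-6)*54)*(-43) = (6*54)*(-43) = 324*(-43) = -13932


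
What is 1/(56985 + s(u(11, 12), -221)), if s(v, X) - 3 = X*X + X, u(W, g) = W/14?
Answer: 1/105608 ≈ 9.4690e-6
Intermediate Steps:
u(W, g) = W/14 (u(W, g) = W*(1/14) = W/14)
s(v, X) = 3 + X + X² (s(v, X) = 3 + (X*X + X) = 3 + (X² + X) = 3 + (X + X²) = 3 + X + X²)
1/(56985 + s(u(11, 12), -221)) = 1/(56985 + (3 - 221 + (-221)²)) = 1/(56985 + (3 - 221 + 48841)) = 1/(56985 + 48623) = 1/105608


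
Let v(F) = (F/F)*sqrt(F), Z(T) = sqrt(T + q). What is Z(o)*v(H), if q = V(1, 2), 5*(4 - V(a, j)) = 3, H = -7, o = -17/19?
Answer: 7*I*sqrt(3230)/95 ≈ 4.1877*I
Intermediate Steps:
o = -17/19 (o = -17*1/19 = -17/19 ≈ -0.89474)
V(a, j) = 17/5 (V(a, j) = 4 - 1/5*3 = 4 - 3/5 = 17/5)
q = 17/5 ≈ 3.4000
Z(T) = sqrt(17/5 + T) (Z(T) = sqrt(T + 17/5) = sqrt(17/5 + T))
v(F) = sqrt(F) (v(F) = 1*sqrt(F) = sqrt(F))
Z(o)*v(H) = (sqrt(85 + 25*(-17/19))/5)*sqrt(-7) = (sqrt(85 - 425/19)/5)*(I*sqrt(7)) = (sqrt(1190/19)/5)*(I*sqrt(7)) = ((sqrt(22610)/19)/5)*(I*sqrt(7)) = (sqrt(22610)/95)*(I*sqrt(7)) = 7*I*sqrt(3230)/95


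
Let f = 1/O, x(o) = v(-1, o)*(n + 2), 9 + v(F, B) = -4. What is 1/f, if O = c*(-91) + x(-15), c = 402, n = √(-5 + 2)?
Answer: -36608 - 13*I*√3 ≈ -36608.0 - 22.517*I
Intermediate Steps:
n = I*√3 (n = √(-3) = I*√3 ≈ 1.732*I)
v(F, B) = -13 (v(F, B) = -9 - 4 = -13)
x(o) = -26 - 13*I*√3 (x(o) = -13*(I*√3 + 2) = -13*(2 + I*√3) = -26 - 13*I*√3)
O = -36608 - 13*I*√3 (O = 402*(-91) + (-26 - 13*I*√3) = -36582 + (-26 - 13*I*√3) = -36608 - 13*I*√3 ≈ -36608.0 - 22.517*I)
f = 1/(-36608 - 13*I*√3) ≈ -2.7316e-5 + 1.68e-8*I
1/f = 1/(I/(13*(√3 - 2816*I))) = -13*I*(√3 - 2816*I)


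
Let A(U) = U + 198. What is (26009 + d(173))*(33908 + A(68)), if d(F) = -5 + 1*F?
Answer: 894572798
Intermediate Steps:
A(U) = 198 + U
d(F) = -5 + F
(26009 + d(173))*(33908 + A(68)) = (26009 + (-5 + 173))*(33908 + (198 + 68)) = (26009 + 168)*(33908 + 266) = 26177*34174 = 894572798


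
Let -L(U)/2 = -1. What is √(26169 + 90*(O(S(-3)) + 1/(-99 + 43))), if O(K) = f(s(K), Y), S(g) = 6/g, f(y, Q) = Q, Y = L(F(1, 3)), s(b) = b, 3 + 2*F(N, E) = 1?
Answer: √5164089/14 ≈ 162.32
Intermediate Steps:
F(N, E) = -1 (F(N, E) = -3/2 + (½)*1 = -3/2 + ½ = -1)
L(U) = 2 (L(U) = -2*(-1) = 2)
Y = 2
O(K) = 2
√(26169 + 90*(O(S(-3)) + 1/(-99 + 43))) = √(26169 + 90*(2 + 1/(-99 + 43))) = √(26169 + 90*(2 + 1/(-56))) = √(26169 + 90*(2 - 1/56)) = √(26169 + 90*(111/56)) = √(26169 + 4995/28) = √(737727/28) = √5164089/14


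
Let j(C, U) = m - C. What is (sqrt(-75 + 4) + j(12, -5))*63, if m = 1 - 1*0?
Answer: -693 + 63*I*sqrt(71) ≈ -693.0 + 530.85*I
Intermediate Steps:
m = 1 (m = 1 + 0 = 1)
j(C, U) = 1 - C
(sqrt(-75 + 4) + j(12, -5))*63 = (sqrt(-75 + 4) + (1 - 1*12))*63 = (sqrt(-71) + (1 - 12))*63 = (I*sqrt(71) - 11)*63 = (-11 + I*sqrt(71))*63 = -693 + 63*I*sqrt(71)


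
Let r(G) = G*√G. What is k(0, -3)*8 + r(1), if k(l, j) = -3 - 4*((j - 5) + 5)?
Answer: 73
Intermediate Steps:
r(G) = G^(3/2)
k(l, j) = -3 - 4*j (k(l, j) = -3 - 4*((-5 + j) + 5) = -3 - 4*j)
k(0, -3)*8 + r(1) = (-3 - 4*(-3))*8 + 1^(3/2) = (-3 + 12)*8 + 1 = 9*8 + 1 = 72 + 1 = 73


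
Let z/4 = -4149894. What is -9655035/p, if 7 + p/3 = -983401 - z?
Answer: -3218345/15616168 ≈ -0.20609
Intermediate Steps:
z = -16599576 (z = 4*(-4149894) = -16599576)
p = 46848504 (p = -21 + 3*(-983401 - 1*(-16599576)) = -21 + 3*(-983401 + 16599576) = -21 + 3*15616175 = -21 + 46848525 = 46848504)
-9655035/p = -9655035/46848504 = -9655035*1/46848504 = -3218345/15616168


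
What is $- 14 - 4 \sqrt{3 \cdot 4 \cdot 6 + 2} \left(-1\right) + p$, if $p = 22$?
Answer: $22 - 56 \sqrt{74} \approx -459.73$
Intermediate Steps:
$- 14 - 4 \sqrt{3 \cdot 4 \cdot 6 + 2} \left(-1\right) + p = - 14 - 4 \sqrt{3 \cdot 4 \cdot 6 + 2} \left(-1\right) + 22 = - 14 - 4 \sqrt{12 \cdot 6 + 2} \left(-1\right) + 22 = - 14 - 4 \sqrt{72 + 2} \left(-1\right) + 22 = - 14 - 4 \sqrt{74} \left(-1\right) + 22 = - 14 \cdot 4 \sqrt{74} + 22 = - 56 \sqrt{74} + 22 = 22 - 56 \sqrt{74}$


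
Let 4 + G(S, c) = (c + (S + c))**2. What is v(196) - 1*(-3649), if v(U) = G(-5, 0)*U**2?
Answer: 810385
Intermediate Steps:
G(S, c) = -4 + (S + 2*c)**2 (G(S, c) = -4 + (c + (S + c))**2 = -4 + (S + 2*c)**2)
v(U) = 21*U**2 (v(U) = (-4 + (-5 + 2*0)**2)*U**2 = (-4 + (-5 + 0)**2)*U**2 = (-4 + (-5)**2)*U**2 = (-4 + 25)*U**2 = 21*U**2)
v(196) - 1*(-3649) = 21*196**2 - 1*(-3649) = 21*38416 + 3649 = 806736 + 3649 = 810385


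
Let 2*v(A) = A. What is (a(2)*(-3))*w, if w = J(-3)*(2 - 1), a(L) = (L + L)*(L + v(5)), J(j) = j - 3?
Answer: 324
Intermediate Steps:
v(A) = A/2
J(j) = -3 + j
a(L) = 2*L*(5/2 + L) (a(L) = (L + L)*(L + (½)*5) = (2*L)*(L + 5/2) = (2*L)*(5/2 + L) = 2*L*(5/2 + L))
w = -6 (w = (-3 - 3)*(2 - 1) = -6*1 = -6)
(a(2)*(-3))*w = ((2*(5 + 2*2))*(-3))*(-6) = ((2*(5 + 4))*(-3))*(-6) = ((2*9)*(-3))*(-6) = (18*(-3))*(-6) = -54*(-6) = 324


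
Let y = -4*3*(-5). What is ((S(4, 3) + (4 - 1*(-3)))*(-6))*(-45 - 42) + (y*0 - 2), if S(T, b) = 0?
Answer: 3652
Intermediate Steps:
y = 60 (y = -12*(-5) = 60)
((S(4, 3) + (4 - 1*(-3)))*(-6))*(-45 - 42) + (y*0 - 2) = ((0 + (4 - 1*(-3)))*(-6))*(-45 - 42) + (60*0 - 2) = ((0 + (4 + 3))*(-6))*(-87) + (0 - 2) = ((0 + 7)*(-6))*(-87) - 2 = (7*(-6))*(-87) - 2 = -42*(-87) - 2 = 3654 - 2 = 3652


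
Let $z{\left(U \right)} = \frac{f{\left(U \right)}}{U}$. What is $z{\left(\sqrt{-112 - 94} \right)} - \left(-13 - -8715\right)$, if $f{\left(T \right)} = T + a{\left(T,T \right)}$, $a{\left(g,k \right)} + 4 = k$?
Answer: $-8700 + \frac{2 i \sqrt{206}}{103} \approx -8700.0 + 0.27869 i$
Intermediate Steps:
$a{\left(g,k \right)} = -4 + k$
$f{\left(T \right)} = -4 + 2 T$ ($f{\left(T \right)} = T + \left(-4 + T\right) = -4 + 2 T$)
$z{\left(U \right)} = \frac{-4 + 2 U}{U}$
$z{\left(\sqrt{-112 - 94} \right)} - \left(-13 - -8715\right) = \left(2 - \frac{4}{\sqrt{-112 - 94}}\right) - \left(-13 - -8715\right) = \left(2 - \frac{4}{\sqrt{-206}}\right) - \left(-13 + 8715\right) = \left(2 - \frac{4}{i \sqrt{206}}\right) - 8702 = \left(2 - 4 \left(- \frac{i \sqrt{206}}{206}\right)\right) - 8702 = \left(2 + \frac{2 i \sqrt{206}}{103}\right) - 8702 = -8700 + \frac{2 i \sqrt{206}}{103}$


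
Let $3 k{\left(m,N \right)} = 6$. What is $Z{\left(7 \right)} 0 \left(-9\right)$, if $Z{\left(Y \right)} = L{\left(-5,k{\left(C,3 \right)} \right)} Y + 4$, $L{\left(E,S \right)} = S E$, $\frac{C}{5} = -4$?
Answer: $0$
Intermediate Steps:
$C = -20$ ($C = 5 \left(-4\right) = -20$)
$k{\left(m,N \right)} = 2$ ($k{\left(m,N \right)} = \frac{1}{3} \cdot 6 = 2$)
$L{\left(E,S \right)} = E S$
$Z{\left(Y \right)} = 4 - 10 Y$ ($Z{\left(Y \right)} = \left(-5\right) 2 Y + 4 = - 10 Y + 4 = 4 - 10 Y$)
$Z{\left(7 \right)} 0 \left(-9\right) = \left(4 - 70\right) 0 \left(-9\right) = \left(-66\right) 0 \left(-9\right) = 0 \left(-9\right) = 0$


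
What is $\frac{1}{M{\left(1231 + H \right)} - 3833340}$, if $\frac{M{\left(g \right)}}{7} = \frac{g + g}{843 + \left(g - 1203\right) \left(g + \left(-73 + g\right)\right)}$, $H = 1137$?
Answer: $- \frac{2716619}{10413724260884} \approx -2.6087 \cdot 10^{-7}$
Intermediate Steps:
$M{\left(g \right)} = \frac{14 g}{843 + \left(-1203 + g\right) \left(-73 + 2 g\right)}$ ($M{\left(g \right)} = 7 \frac{g + g}{843 + \left(g - 1203\right) \left(g + \left(-73 + g\right)\right)} = 7 \frac{2 g}{843 + \left(-1203 + g\right) \left(-73 + 2 g\right)} = \frac{14 g}{843 + \left(-1203 + g\right) \left(-73 + 2 g\right)}$)
$\frac{1}{M{\left(1231 + H \right)} - 3833340} = \frac{1}{\frac{14 \left(1231 + 1137\right)}{88662 - 2479 \left(1231 + 1137\right) + 2 \left(1231 + 1137\right)^{2}} - 3833340} = \frac{1}{14 \cdot 2368 \frac{1}{88662 - 5870272 + 2 \cdot 2368^{2}} - 3833340} = \frac{1}{14 \cdot 2368 \frac{1}{88662 - 5870272 + 2 \cdot 5607424} - 3833340} = \frac{1}{14 \cdot 2368 \frac{1}{88662 - 5870272 + 11214848} - 3833340} = \frac{1}{14 \cdot 2368 \cdot \frac{1}{5433238} - 3833340} = \frac{1}{\frac{16576}{2716619} - 3833340} = \frac{1}{- \frac{10413724260884}{2716619}} = - \frac{2716619}{10413724260884}$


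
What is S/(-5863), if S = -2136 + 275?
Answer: 1861/5863 ≈ 0.31741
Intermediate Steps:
S = -1861
S/(-5863) = -1861/(-5863) = -1861*(-1/5863) = 1861/5863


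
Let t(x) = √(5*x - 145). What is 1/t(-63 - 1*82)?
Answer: -I*√870/870 ≈ -0.033903*I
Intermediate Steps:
t(x) = √(-145 + 5*x)
1/t(-63 - 1*82) = 1/(√(-145 + 5*(-63 - 1*82))) = 1/(√(-145 + 5*(-63 - 82))) = 1/(√(-145 + 5*(-145))) = 1/(√(-145 - 725)) = 1/(√(-870)) = 1/(I*√870) = -I*√870/870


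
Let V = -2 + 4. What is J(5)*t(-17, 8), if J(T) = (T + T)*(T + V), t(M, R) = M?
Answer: -1190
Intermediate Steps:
V = 2
J(T) = 2*T*(2 + T) (J(T) = (T + T)*(T + 2) = (2*T)*(2 + T) = 2*T*(2 + T))
J(5)*t(-17, 8) = (2*5*(2 + 5))*(-17) = (2*5*7)*(-17) = 70*(-17) = -1190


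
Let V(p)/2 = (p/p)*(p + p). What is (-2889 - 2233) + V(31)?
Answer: -4998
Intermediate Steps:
V(p) = 4*p (V(p) = 2*((p/p)*(p + p)) = 2*(1*(2*p)) = 2*(2*p) = 4*p)
(-2889 - 2233) + V(31) = (-2889 - 2233) + 4*31 = -5122 + 124 = -4998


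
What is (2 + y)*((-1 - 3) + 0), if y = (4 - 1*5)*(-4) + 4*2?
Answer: -56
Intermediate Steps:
y = 12 (y = (4 - 5)*(-4) + 8 = -1*(-4) + 8 = 4 + 8 = 12)
(2 + y)*((-1 - 3) + 0) = (2 + 12)*((-1 - 3) + 0) = 14*(-4 + 0) = 14*(-4) = -56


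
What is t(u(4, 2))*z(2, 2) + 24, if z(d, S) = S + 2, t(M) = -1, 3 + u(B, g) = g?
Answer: 20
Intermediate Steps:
u(B, g) = -3 + g
z(d, S) = 2 + S
t(u(4, 2))*z(2, 2) + 24 = -(2 + 2) + 24 = -1*4 + 24 = -4 + 24 = 20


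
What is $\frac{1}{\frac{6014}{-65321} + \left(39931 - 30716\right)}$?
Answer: $\frac{65321}{601927001} \approx 0.00010852$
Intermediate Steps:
$\frac{1}{\frac{6014}{-65321} + \left(39931 - 30716\right)} = \frac{1}{6014 \left(- \frac{1}{65321}\right) + 9215} = \frac{1}{- \frac{6014}{65321} + 9215} = \frac{1}{\frac{601927001}{65321}} = \frac{65321}{601927001}$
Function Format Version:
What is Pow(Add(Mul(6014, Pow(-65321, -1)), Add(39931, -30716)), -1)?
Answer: Rational(65321, 601927001) ≈ 0.00010852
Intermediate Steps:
Pow(Add(Mul(6014, Pow(-65321, -1)), Add(39931, -30716)), -1) = Pow(Add(Mul(6014, Rational(-1, 65321)), 9215), -1) = Pow(Add(Rational(-6014, 65321), 9215), -1) = Pow(Rational(601927001, 65321), -1) = Rational(65321, 601927001)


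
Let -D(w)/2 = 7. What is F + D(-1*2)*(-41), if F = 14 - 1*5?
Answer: 583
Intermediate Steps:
D(w) = -14 (D(w) = -2*7 = -14)
F = 9 (F = 14 - 5 = 9)
F + D(-1*2)*(-41) = 9 - 14*(-41) = 9 + 574 = 583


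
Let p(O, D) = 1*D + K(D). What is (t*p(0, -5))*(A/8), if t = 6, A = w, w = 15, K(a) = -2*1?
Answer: -315/4 ≈ -78.750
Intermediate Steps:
K(a) = -2
A = 15
p(O, D) = -2 + D (p(O, D) = 1*D - 2 = D - 2 = -2 + D)
(t*p(0, -5))*(A/8) = (6*(-2 - 5))*(15/8) = (6*(-7))*(15*(⅛)) = -42*15/8 = -315/4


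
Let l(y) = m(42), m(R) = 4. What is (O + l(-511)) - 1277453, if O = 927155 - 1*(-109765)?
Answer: -240529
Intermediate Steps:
l(y) = 4
O = 1036920 (O = 927155 + 109765 = 1036920)
(O + l(-511)) - 1277453 = (1036920 + 4) - 1277453 = 1036924 - 1277453 = -240529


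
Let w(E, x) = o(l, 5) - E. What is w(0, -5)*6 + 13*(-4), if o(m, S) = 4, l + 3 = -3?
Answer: -28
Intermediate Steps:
l = -6 (l = -3 - 3 = -6)
w(E, x) = 4 - E
w(0, -5)*6 + 13*(-4) = (4 - 1*0)*6 + 13*(-4) = (4 + 0)*6 - 52 = 4*6 - 52 = 24 - 52 = -28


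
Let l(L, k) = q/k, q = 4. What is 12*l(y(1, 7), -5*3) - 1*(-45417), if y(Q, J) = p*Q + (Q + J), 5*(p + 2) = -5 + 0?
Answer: 227069/5 ≈ 45414.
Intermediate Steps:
p = -3 (p = -2 + (-5 + 0)/5 = -2 + (⅕)*(-5) = -2 - 1 = -3)
y(Q, J) = J - 2*Q (y(Q, J) = -3*Q + (Q + J) = -3*Q + (J + Q) = J - 2*Q)
l(L, k) = 4/k
12*l(y(1, 7), -5*3) - 1*(-45417) = 12*(4/((-5*3))) - 1*(-45417) = 12*(4/(-15)) + 45417 = 12*(4*(-1/15)) + 45417 = 12*(-4/15) + 45417 = -16/5 + 45417 = 227069/5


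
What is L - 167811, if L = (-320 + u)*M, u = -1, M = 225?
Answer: -240036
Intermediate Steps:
L = -72225 (L = (-320 - 1)*225 = -321*225 = -72225)
L - 167811 = -72225 - 167811 = -240036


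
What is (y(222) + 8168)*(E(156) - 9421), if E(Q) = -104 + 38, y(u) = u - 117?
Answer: -78485951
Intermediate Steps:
y(u) = -117 + u
E(Q) = -66
(y(222) + 8168)*(E(156) - 9421) = ((-117 + 222) + 8168)*(-66 - 9421) = (105 + 8168)*(-9487) = 8273*(-9487) = -78485951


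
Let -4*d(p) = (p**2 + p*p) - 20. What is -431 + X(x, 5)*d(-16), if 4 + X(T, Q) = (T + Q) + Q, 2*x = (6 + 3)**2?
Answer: -12301/2 ≈ -6150.5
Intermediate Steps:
x = 81/2 (x = (6 + 3)**2/2 = (1/2)*9**2 = (1/2)*81 = 81/2 ≈ 40.500)
X(T, Q) = -4 + T + 2*Q (X(T, Q) = -4 + ((T + Q) + Q) = -4 + ((Q + T) + Q) = -4 + (T + 2*Q) = -4 + T + 2*Q)
d(p) = 5 - p**2/2 (d(p) = -((p**2 + p*p) - 20)/4 = -((p**2 + p**2) - 20)/4 = -(2*p**2 - 20)/4 = -(-20 + 2*p**2)/4 = 5 - p**2/2)
-431 + X(x, 5)*d(-16) = -431 + (-4 + 81/2 + 2*5)*(5 - 1/2*(-16)**2) = -431 + (-4 + 81/2 + 10)*(5 - 1/2*256) = -431 + 93*(5 - 128)/2 = -431 + (93/2)*(-123) = -431 - 11439/2 = -12301/2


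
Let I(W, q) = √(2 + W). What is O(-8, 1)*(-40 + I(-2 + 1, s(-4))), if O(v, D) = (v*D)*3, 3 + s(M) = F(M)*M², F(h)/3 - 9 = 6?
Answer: 936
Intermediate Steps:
F(h) = 45 (F(h) = 27 + 3*6 = 27 + 18 = 45)
s(M) = -3 + 45*M²
O(v, D) = 3*D*v (O(v, D) = (D*v)*3 = 3*D*v)
O(-8, 1)*(-40 + I(-2 + 1, s(-4))) = (3*1*(-8))*(-40 + √(2 + (-2 + 1))) = -24*(-40 + √(2 - 1)) = -24*(-40 + √1) = -24*(-40 + 1) = -24*(-39) = 936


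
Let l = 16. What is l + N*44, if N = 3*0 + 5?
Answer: 236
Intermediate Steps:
N = 5 (N = 0 + 5 = 5)
l + N*44 = 16 + 5*44 = 16 + 220 = 236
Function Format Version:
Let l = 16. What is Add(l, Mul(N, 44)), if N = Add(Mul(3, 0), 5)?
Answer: 236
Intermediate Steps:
N = 5 (N = Add(0, 5) = 5)
Add(l, Mul(N, 44)) = Add(16, Mul(5, 44)) = Add(16, 220) = 236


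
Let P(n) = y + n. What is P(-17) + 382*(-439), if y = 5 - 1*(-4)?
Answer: -167706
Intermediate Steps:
y = 9 (y = 5 + 4 = 9)
P(n) = 9 + n
P(-17) + 382*(-439) = (9 - 17) + 382*(-439) = -8 - 167698 = -167706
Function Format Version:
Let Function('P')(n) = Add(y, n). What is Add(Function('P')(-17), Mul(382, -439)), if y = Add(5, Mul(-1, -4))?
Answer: -167706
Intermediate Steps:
y = 9 (y = Add(5, 4) = 9)
Function('P')(n) = Add(9, n)
Add(Function('P')(-17), Mul(382, -439)) = Add(Add(9, -17), Mul(382, -439)) = Add(-8, -167698) = -167706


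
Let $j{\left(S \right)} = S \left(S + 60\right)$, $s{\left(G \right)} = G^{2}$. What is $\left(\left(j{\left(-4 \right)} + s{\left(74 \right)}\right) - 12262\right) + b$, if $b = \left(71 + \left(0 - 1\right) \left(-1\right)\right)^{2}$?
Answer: $-1826$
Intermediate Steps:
$j{\left(S \right)} = S \left(60 + S\right)$
$b = 5184$ ($b = \left(71 - -1\right)^{2} = \left(71 + 1\right)^{2} = 72^{2} = 5184$)
$\left(\left(j{\left(-4 \right)} + s{\left(74 \right)}\right) - 12262\right) + b = \left(\left(- 4 \left(60 - 4\right) + 74^{2}\right) - 12262\right) + 5184 = \left(\left(\left(-4\right) 56 + 5476\right) - 12262\right) + 5184 = \left(\left(-224 + 5476\right) - 12262\right) + 5184 = \left(5252 - 12262\right) + 5184 = -7010 + 5184 = -1826$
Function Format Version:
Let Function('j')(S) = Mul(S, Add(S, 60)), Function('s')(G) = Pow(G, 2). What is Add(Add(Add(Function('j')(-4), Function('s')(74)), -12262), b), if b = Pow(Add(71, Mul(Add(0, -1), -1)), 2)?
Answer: -1826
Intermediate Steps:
Function('j')(S) = Mul(S, Add(60, S))
b = 5184 (b = Pow(Add(71, Mul(-1, -1)), 2) = Pow(Add(71, 1), 2) = Pow(72, 2) = 5184)
Add(Add(Add(Function('j')(-4), Function('s')(74)), -12262), b) = Add(Add(Add(Mul(-4, Add(60, -4)), Pow(74, 2)), -12262), 5184) = Add(Add(Add(Mul(-4, 56), 5476), -12262), 5184) = Add(Add(Add(-224, 5476), -12262), 5184) = Add(Add(5252, -12262), 5184) = Add(-7010, 5184) = -1826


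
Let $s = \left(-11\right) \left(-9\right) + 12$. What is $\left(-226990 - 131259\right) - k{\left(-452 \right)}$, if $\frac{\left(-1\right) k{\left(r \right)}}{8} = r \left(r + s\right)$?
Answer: $874807$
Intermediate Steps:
$s = 111$ ($s = 99 + 12 = 111$)
$k{\left(r \right)} = - 8 r \left(111 + r\right)$ ($k{\left(r \right)} = - 8 r \left(r + 111\right) = - 8 r \left(111 + r\right)$)
$\left(-226990 - 131259\right) - k{\left(-452 \right)} = \left(-226990 - 131259\right) - \left(-8\right) \left(-452\right) \left(111 - 452\right) = -358249 - \left(-8\right) \left(-452\right) \left(-341\right) = -358249 - -1233056 = -358249 + 1233056 = 874807$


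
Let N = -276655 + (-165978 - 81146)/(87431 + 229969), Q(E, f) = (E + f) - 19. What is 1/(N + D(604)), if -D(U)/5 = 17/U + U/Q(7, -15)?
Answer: -215673300/59643171625633 ≈ -3.6161e-6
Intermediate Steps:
Q(E, f) = -19 + E + f
D(U) = -85/U + 5*U/27 (D(U) = -5*(17/U + U/(-19 + 7 - 15)) = -5*(17/U + U/(-27)) = -5*(17/U + U*(-1/27)) = -5*(17/U - U/27) = -85/U + 5*U/27)
N = -21952636031/79350 (N = -276655 - 247124/317400 = -276655 - 247124*1/317400 = -276655 - 61781/79350 = -21952636031/79350 ≈ -2.7666e+5)
1/(N + D(604)) = 1/(-21952636031/79350 + (-85/604 + (5/27)*604)) = 1/(-21952636031/79350 + (-85*1/604 + 3020/27)) = 1/(-21952636031/79350 + (-85/604 + 3020/27)) = 1/(-21952636031/79350 + 1821785/16308) = 1/(-59643171625633/215673300) = -215673300/59643171625633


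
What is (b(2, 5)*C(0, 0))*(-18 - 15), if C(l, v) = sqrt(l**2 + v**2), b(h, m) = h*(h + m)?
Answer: 0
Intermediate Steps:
(b(2, 5)*C(0, 0))*(-18 - 15) = ((2*(2 + 5))*sqrt(0**2 + 0**2))*(-18 - 15) = ((2*7)*sqrt(0 + 0))*(-33) = (14*sqrt(0))*(-33) = (14*0)*(-33) = 0*(-33) = 0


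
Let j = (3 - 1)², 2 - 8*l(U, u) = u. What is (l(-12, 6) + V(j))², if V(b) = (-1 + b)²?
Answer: 289/4 ≈ 72.250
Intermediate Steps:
l(U, u) = ¼ - u/8
j = 4 (j = 2² = 4)
(l(-12, 6) + V(j))² = ((¼ - ⅛*6) + (-1 + 4)²)² = ((¼ - ¾) + 3²)² = (-½ + 9)² = (17/2)² = 289/4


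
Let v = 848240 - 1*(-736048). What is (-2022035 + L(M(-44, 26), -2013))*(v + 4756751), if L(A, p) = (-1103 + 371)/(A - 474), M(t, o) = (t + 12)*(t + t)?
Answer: -15014333393021689/1171 ≈ -1.2822e+13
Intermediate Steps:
M(t, o) = 2*t*(12 + t) (M(t, o) = (12 + t)*(2*t) = 2*t*(12 + t))
L(A, p) = -732/(-474 + A)
v = 1584288 (v = 848240 + 736048 = 1584288)
(-2022035 + L(M(-44, 26), -2013))*(v + 4756751) = (-2022035 - 732/(-474 + 2*(-44)*(12 - 44)))*(1584288 + 4756751) = (-2022035 - 732/(-474 + 2*(-44)*(-32)))*6341039 = (-2022035 - 732/(-474 + 2816))*6341039 = (-2022035 - 732/2342)*6341039 = (-2022035 - 732*1/2342)*6341039 = (-2022035 - 366/1171)*6341039 = -2367803351/1171*6341039 = -15014333393021689/1171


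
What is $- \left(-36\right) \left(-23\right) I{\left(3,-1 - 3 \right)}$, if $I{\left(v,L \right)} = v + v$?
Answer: $-4968$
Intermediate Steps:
$I{\left(v,L \right)} = 2 v$
$- \left(-36\right) \left(-23\right) I{\left(3,-1 - 3 \right)} = - \left(-36\right) \left(-23\right) 2 \cdot 3 = - 828 \cdot 6 = \left(-1\right) 4968 = -4968$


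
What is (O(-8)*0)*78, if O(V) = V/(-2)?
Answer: 0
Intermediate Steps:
O(V) = -V/2 (O(V) = V*(-½) = -V/2)
(O(-8)*0)*78 = (-½*(-8)*0)*78 = (4*0)*78 = 0*78 = 0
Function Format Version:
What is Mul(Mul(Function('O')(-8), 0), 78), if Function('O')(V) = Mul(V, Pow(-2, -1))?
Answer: 0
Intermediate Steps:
Function('O')(V) = Mul(Rational(-1, 2), V) (Function('O')(V) = Mul(V, Rational(-1, 2)) = Mul(Rational(-1, 2), V))
Mul(Mul(Function('O')(-8), 0), 78) = Mul(Mul(Mul(Rational(-1, 2), -8), 0), 78) = Mul(Mul(4, 0), 78) = Mul(0, 78) = 0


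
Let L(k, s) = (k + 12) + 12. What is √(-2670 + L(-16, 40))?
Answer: 11*I*√22 ≈ 51.595*I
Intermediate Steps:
L(k, s) = 24 + k (L(k, s) = (12 + k) + 12 = 24 + k)
√(-2670 + L(-16, 40)) = √(-2670 + (24 - 16)) = √(-2670 + 8) = √(-2662) = 11*I*√22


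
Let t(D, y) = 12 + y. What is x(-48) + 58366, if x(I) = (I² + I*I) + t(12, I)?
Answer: 62938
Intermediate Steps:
x(I) = 12 + I + 2*I² (x(I) = (I² + I*I) + (12 + I) = (I² + I²) + (12 + I) = 2*I² + (12 + I) = 12 + I + 2*I²)
x(-48) + 58366 = (12 - 48 + 2*(-48)²) + 58366 = (12 - 48 + 2*2304) + 58366 = (12 - 48 + 4608) + 58366 = 4572 + 58366 = 62938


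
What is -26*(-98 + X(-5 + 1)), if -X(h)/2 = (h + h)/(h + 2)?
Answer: 2756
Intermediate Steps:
X(h) = -4*h/(2 + h) (X(h) = -2*(h + h)/(h + 2) = -2*2*h/(2 + h) = -4*h/(2 + h))
-26*(-98 + X(-5 + 1)) = -26*(-98 - 4*(-5 + 1)/(2 + (-5 + 1))) = -26*(-98 - 4*(-4)/(2 - 4)) = -26*(-98 - 4*(-4)/(-2)) = -26*(-98 - 4*(-4)*(-½)) = -26*(-98 - 8) = -26*(-106) = 2756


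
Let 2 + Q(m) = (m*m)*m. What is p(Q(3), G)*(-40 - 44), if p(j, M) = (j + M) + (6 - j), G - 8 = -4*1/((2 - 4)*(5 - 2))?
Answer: -1232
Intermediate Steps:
Q(m) = -2 + m³ (Q(m) = -2 + (m*m)*m = -2 + m²*m = -2 + m³)
G = 26/3 (G = 8 - 4*1/((2 - 4)*(5 - 2)) = 8 - 4/((-2*3)) = 8 - 4/(-6) = 8 - 4*(-⅙) = 8 + ⅔ = 26/3 ≈ 8.6667)
p(j, M) = 6 + M (p(j, M) = (M + j) + (6 - j) = 6 + M)
p(Q(3), G)*(-40 - 44) = (6 + 26/3)*(-40 - 44) = (44/3)*(-84) = -1232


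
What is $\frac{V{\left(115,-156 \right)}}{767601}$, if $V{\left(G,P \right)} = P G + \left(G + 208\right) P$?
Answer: $- \frac{7592}{85289} \approx -0.089015$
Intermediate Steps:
$V{\left(G,P \right)} = G P + P \left(208 + G\right)$ ($V{\left(G,P \right)} = G P + \left(208 + G\right) P = G P + P \left(208 + G\right)$)
$\frac{V{\left(115,-156 \right)}}{767601} = \frac{2 \left(-156\right) \left(104 + 115\right)}{767601} = 2 \left(-156\right) 219 \cdot \frac{1}{767601} = \left(-68328\right) \frac{1}{767601} = - \frac{7592}{85289}$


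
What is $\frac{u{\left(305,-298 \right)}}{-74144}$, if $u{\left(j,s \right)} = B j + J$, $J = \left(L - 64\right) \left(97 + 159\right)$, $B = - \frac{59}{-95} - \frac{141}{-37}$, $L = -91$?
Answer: $\frac{13472391}{26061616} \approx 0.51694$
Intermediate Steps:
$B = \frac{15578}{3515}$ ($B = \left(-59\right) \left(- \frac{1}{95}\right) - - \frac{141}{37} = \frac{59}{95} + \frac{141}{37} = \frac{15578}{3515} \approx 4.4319$)
$J = -39680$ ($J = \left(-91 - 64\right) \left(97 + 159\right) = \left(-155\right) 256 = -39680$)
$u{\left(j,s \right)} = -39680 + \frac{15578 j}{3515}$ ($u{\left(j,s \right)} = \frac{15578 j}{3515} - 39680 = -39680 + \frac{15578 j}{3515}$)
$\frac{u{\left(305,-298 \right)}}{-74144} = \frac{-39680 + \frac{15578}{3515} \cdot 305}{-74144} = \left(-39680 + \frac{950258}{703}\right) \left(- \frac{1}{74144}\right) = \left(- \frac{26944782}{703}\right) \left(- \frac{1}{74144}\right) = \frac{13472391}{26061616}$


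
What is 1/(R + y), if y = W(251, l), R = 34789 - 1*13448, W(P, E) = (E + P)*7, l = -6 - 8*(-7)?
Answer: 1/23448 ≈ 4.2648e-5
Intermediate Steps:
l = 50 (l = -6 + 56 = 50)
W(P, E) = 7*E + 7*P
R = 21341 (R = 34789 - 13448 = 21341)
y = 2107 (y = 7*50 + 7*251 = 350 + 1757 = 2107)
1/(R + y) = 1/(21341 + 2107) = 1/23448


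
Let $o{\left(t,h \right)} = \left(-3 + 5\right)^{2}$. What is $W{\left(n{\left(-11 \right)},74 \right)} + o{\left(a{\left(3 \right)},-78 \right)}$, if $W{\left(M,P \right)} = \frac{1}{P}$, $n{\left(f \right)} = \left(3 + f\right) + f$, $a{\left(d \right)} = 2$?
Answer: $\frac{297}{74} \approx 4.0135$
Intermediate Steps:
$n{\left(f \right)} = 3 + 2 f$
$o{\left(t,h \right)} = 4$ ($o{\left(t,h \right)} = 2^{2} = 4$)
$W{\left(n{\left(-11 \right)},74 \right)} + o{\left(a{\left(3 \right)},-78 \right)} = \frac{1}{74} + 4 = \frac{297}{74}$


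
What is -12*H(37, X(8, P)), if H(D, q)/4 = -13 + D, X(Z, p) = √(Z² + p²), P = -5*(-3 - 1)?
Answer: -1152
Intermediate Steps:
P = 20 (P = -5*(-4) = 20)
H(D, q) = -52 + 4*D (H(D, q) = 4*(-13 + D) = -52 + 4*D)
-12*H(37, X(8, P)) = -12*(-52 + 4*37) = -12*(-52 + 148) = -12*96 = -1152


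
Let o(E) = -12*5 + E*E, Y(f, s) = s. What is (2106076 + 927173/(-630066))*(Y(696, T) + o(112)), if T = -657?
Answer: 15694026336101161/630066 ≈ 2.4909e+10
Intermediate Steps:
o(E) = -60 + E²
(2106076 + 927173/(-630066))*(Y(696, T) + o(112)) = (2106076 + 927173/(-630066))*(-657 + (-60 + 112²)) = (2106076 + 927173*(-1/630066))*(-657 + (-60 + 12544)) = (2106076 - 927173/630066)*(-657 + 12484) = (1326965953843/630066)*11827 = 15694026336101161/630066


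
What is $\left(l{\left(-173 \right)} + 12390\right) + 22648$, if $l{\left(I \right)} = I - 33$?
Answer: $34832$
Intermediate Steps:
$l{\left(I \right)} = -33 + I$ ($l{\left(I \right)} = I - 33 = -33 + I$)
$\left(l{\left(-173 \right)} + 12390\right) + 22648 = \left(\left(-33 - 173\right) + 12390\right) + 22648 = \left(-206 + 12390\right) + 22648 = 12184 + 22648 = 34832$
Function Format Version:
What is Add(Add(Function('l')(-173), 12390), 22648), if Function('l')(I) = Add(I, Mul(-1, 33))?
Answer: 34832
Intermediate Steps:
Function('l')(I) = Add(-33, I) (Function('l')(I) = Add(I, -33) = Add(-33, I))
Add(Add(Function('l')(-173), 12390), 22648) = Add(Add(Add(-33, -173), 12390), 22648) = Add(Add(-206, 12390), 22648) = Add(12184, 22648) = 34832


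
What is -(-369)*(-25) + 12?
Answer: -9213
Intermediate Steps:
-(-369)*(-25) + 12 = -123*75 + 12 = -9225 + 12 = -9213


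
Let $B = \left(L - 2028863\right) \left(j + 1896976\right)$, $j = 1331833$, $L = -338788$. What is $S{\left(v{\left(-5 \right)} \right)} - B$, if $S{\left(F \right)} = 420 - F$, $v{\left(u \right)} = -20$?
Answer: $7644692858099$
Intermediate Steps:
$B = -7644692857659$ ($B = \left(-338788 - 2028863\right) \left(1331833 + 1896976\right) = \left(-2367651\right) 3228809 = -7644692857659$)
$S{\left(v{\left(-5 \right)} \right)} - B = \left(420 - -20\right) - -7644692857659 = \left(420 + 20\right) + 7644692857659 = 440 + 7644692857659 = 7644692858099$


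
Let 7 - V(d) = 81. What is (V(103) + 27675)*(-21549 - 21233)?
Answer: -1180825982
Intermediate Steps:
V(d) = -74 (V(d) = 7 - 1*81 = 7 - 81 = -74)
(V(103) + 27675)*(-21549 - 21233) = (-74 + 27675)*(-21549 - 21233) = 27601*(-42782) = -1180825982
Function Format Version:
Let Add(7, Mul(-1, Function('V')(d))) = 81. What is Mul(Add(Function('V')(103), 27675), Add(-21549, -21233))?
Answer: -1180825982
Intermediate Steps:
Function('V')(d) = -74 (Function('V')(d) = Add(7, Mul(-1, 81)) = Add(7, -81) = -74)
Mul(Add(Function('V')(103), 27675), Add(-21549, -21233)) = Mul(Add(-74, 27675), Add(-21549, -21233)) = Mul(27601, -42782) = -1180825982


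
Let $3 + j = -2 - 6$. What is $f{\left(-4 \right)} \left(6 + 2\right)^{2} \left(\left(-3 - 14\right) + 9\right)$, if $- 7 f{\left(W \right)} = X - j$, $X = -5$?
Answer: $\frac{3072}{7} \approx 438.86$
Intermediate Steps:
$j = -11$ ($j = -3 - 8 = -11$)
$f{\left(W \right)} = - \frac{6}{7}$ ($f{\left(W \right)} = - \frac{-5 - -11}{7} = - \frac{-5 + 11}{7} = \left(- \frac{1}{7}\right) 6 = - \frac{6}{7}$)
$f{\left(-4 \right)} \left(6 + 2\right)^{2} \left(\left(-3 - 14\right) + 9\right) = - \frac{6 \left(6 + 2\right)^{2}}{7} \left(\left(-3 - 14\right) + 9\right) = - \frac{6 \cdot 8^{2}}{7} \left(-17 + 9\right) = \left(- \frac{6}{7}\right) 64 \left(-8\right) = \left(- \frac{384}{7}\right) \left(-8\right) = \frac{3072}{7}$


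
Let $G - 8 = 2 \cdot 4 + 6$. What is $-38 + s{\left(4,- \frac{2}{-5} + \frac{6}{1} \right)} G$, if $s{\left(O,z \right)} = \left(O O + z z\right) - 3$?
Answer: $\frac{28728}{25} \approx 1149.1$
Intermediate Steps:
$s{\left(O,z \right)} = -3 + O^{2} + z^{2}$ ($s{\left(O,z \right)} = \left(O^{2} + z^{2}\right) - 3 = -3 + O^{2} + z^{2}$)
$G = 22$ ($G = 8 + \left(2 \cdot 4 + 6\right) = 8 + \left(8 + 6\right) = 8 + 14 = 22$)
$-38 + s{\left(4,- \frac{2}{-5} + \frac{6}{1} \right)} G = -38 + \left(-3 + 4^{2} + \left(- \frac{2}{-5} + \frac{6}{1}\right)^{2}\right) 22 = -38 + \left(-3 + 16 + \left(\left(-2\right) \left(- \frac{1}{5}\right) + 6 \cdot 1\right)^{2}\right) 22 = -38 + \left(-3 + 16 + \left(\frac{2}{5} + 6\right)^{2}\right) 22 = -38 + \left(-3 + 16 + \left(\frac{32}{5}\right)^{2}\right) 22 = -38 + \left(-3 + 16 + \frac{1024}{25}\right) 22 = -38 + \frac{1349}{25} \cdot 22 = -38 + \frac{29678}{25} = \frac{28728}{25}$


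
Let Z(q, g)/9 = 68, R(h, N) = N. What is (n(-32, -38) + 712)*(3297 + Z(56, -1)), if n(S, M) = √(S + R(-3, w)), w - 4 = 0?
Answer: 2783208 + 7818*I*√7 ≈ 2.7832e+6 + 20684.0*I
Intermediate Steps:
w = 4 (w = 4 + 0 = 4)
Z(q, g) = 612 (Z(q, g) = 9*68 = 612)
n(S, M) = √(4 + S) (n(S, M) = √(S + 4) = √(4 + S))
(n(-32, -38) + 712)*(3297 + Z(56, -1)) = (√(4 - 32) + 712)*(3297 + 612) = (√(-28) + 712)*3909 = (2*I*√7 + 712)*3909 = (712 + 2*I*√7)*3909 = 2783208 + 7818*I*√7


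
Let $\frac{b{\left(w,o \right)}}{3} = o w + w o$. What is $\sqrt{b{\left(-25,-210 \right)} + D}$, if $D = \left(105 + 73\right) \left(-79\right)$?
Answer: $\sqrt{17438} \approx 132.05$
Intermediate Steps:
$b{\left(w,o \right)} = 6 o w$ ($b{\left(w,o \right)} = 3 \left(o w + w o\right) = 3 \left(o w + o w\right) = 3 \cdot 2 o w = 6 o w$)
$D = -14062$ ($D = 178 \left(-79\right) = -14062$)
$\sqrt{b{\left(-25,-210 \right)} + D} = \sqrt{6 \left(-210\right) \left(-25\right) - 14062} = \sqrt{31500 - 14062} = \sqrt{17438}$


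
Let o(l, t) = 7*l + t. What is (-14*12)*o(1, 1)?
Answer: -1344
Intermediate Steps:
o(l, t) = t + 7*l
(-14*12)*o(1, 1) = (-14*12)*(1 + 7*1) = -168*(1 + 7) = -168*8 = -1344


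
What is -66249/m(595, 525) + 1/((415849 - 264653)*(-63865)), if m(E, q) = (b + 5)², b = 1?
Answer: -4442424476684/2414033135 ≈ -1840.3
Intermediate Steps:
m(E, q) = 36 (m(E, q) = (1 + 5)² = 6² = 36)
-66249/m(595, 525) + 1/((415849 - 264653)*(-63865)) = -66249/36 + 1/((415849 - 264653)*(-63865)) = -66249*1/36 - 1/63865/151196 = -7361/4 + (1/151196)*(-1/63865) = -7361/4 - 1/9656132540 = -4442424476684/2414033135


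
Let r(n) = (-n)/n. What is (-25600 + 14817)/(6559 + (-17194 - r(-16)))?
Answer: 10783/10634 ≈ 1.0140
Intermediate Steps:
r(n) = -1
(-25600 + 14817)/(6559 + (-17194 - r(-16))) = (-25600 + 14817)/(6559 + (-17194 - 1*(-1))) = -10783/(6559 + (-17194 + 1)) = -10783/(6559 - 17193) = -10783/(-10634) = -10783*(-1/10634) = 10783/10634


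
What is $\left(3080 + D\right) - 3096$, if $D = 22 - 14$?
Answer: $-8$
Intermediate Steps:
$D = 8$ ($D = 22 - 14 = 8$)
$\left(3080 + D\right) - 3096 = \left(3080 + 8\right) - 3096 = 3088 - 3096 = -8$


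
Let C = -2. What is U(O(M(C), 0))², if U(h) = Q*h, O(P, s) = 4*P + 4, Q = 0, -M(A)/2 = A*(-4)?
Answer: 0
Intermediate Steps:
M(A) = 8*A (M(A) = -2*A*(-4) = -(-8)*A = 8*A)
O(P, s) = 4 + 4*P
U(h) = 0 (U(h) = 0*h = 0)
U(O(M(C), 0))² = 0² = 0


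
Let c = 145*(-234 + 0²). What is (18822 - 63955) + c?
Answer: -79063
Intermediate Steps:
c = -33930 (c = 145*(-234 + 0) = 145*(-234) = -33930)
(18822 - 63955) + c = (18822 - 63955) - 33930 = -45133 - 33930 = -79063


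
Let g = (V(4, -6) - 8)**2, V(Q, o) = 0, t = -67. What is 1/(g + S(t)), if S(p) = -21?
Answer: 1/43 ≈ 0.023256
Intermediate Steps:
g = 64 (g = (0 - 8)**2 = (-8)**2 = 64)
1/(g + S(t)) = 1/(64 - 21) = 1/43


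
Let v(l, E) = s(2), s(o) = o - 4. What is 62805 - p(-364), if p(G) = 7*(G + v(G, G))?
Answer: 65367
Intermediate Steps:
s(o) = -4 + o
v(l, E) = -2 (v(l, E) = -4 + 2 = -2)
p(G) = -14 + 7*G (p(G) = 7*(G - 2) = 7*(-2 + G) = -14 + 7*G)
62805 - p(-364) = 62805 - (-14 + 7*(-364)) = 62805 - (-14 - 2548) = 62805 - 1*(-2562) = 62805 + 2562 = 65367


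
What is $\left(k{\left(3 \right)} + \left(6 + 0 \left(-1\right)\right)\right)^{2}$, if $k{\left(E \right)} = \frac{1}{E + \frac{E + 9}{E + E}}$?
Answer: $\frac{961}{25} \approx 38.44$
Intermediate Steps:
$k{\left(E \right)} = \frac{1}{E + \frac{9 + E}{2 E}}$
$\left(k{\left(3 \right)} + \left(6 + 0 \left(-1\right)\right)\right)^{2} = \left(2 \cdot 3 \frac{1}{9 + 3 + 2 \cdot 3^{2}} + \left(6 + 0 \left(-1\right)\right)\right)^{2} = \left(2 \cdot 3 \frac{1}{9 + 3 + 2 \cdot 9} + \left(6 + 0\right)\right)^{2} = \left(2 \cdot 3 \frac{1}{9 + 3 + 18} + 6\right)^{2} = \left(2 \cdot 3 \cdot \frac{1}{30} + 6\right)^{2} = \left(\frac{1}{5} + 6\right)^{2} = \left(\frac{31}{5}\right)^{2} = \frac{961}{25}$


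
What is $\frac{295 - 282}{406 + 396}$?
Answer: $\frac{13}{802} \approx 0.016209$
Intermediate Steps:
$\frac{295 - 282}{406 + 396} = \frac{295 - 282}{802} = 13 \cdot \frac{1}{802} = \frac{13}{802}$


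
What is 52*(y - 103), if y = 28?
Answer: -3900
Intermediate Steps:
52*(y - 103) = 52*(28 - 103) = 52*(-75) = -3900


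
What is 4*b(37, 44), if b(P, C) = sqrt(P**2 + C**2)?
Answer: 4*sqrt(3305) ≈ 229.96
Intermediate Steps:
b(P, C) = sqrt(C**2 + P**2)
4*b(37, 44) = 4*sqrt(44**2 + 37**2) = 4*sqrt(1936 + 1369) = 4*sqrt(3305)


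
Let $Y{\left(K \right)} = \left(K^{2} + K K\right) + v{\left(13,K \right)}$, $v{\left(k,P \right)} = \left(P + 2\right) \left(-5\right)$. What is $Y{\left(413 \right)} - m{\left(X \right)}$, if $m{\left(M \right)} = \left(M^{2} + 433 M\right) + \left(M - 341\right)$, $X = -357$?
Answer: $366893$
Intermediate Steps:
$v{\left(k,P \right)} = -10 - 5 P$ ($v{\left(k,P \right)} = \left(2 + P\right) \left(-5\right) = -10 - 5 P$)
$Y{\left(K \right)} = -10 - 5 K + 2 K^{2}$ ($Y{\left(K \right)} = \left(K^{2} + K K\right) - \left(10 + 5 K\right) = \left(K^{2} + K^{2}\right) - \left(10 + 5 K\right) = 2 K^{2} - \left(10 + 5 K\right) = -10 - 5 K + 2 K^{2}$)
$m{\left(M \right)} = -341 + M^{2} + 434 M$ ($m{\left(M \right)} = \left(M^{2} + 433 M\right) + \left(M - 341\right) = \left(M^{2} + 433 M\right) + \left(-341 + M\right) = -341 + M^{2} + 434 M$)
$Y{\left(413 \right)} - m{\left(X \right)} = \left(-10 - 2065 + 2 \cdot 413^{2}\right) - \left(-341 + \left(-357\right)^{2} + 434 \left(-357\right)\right) = \left(-10 - 2065 + 2 \cdot 170569\right) - \left(-341 + 127449 - 154938\right) = \left(-10 - 2065 + 341138\right) - -27830 = 339063 + 27830 = 366893$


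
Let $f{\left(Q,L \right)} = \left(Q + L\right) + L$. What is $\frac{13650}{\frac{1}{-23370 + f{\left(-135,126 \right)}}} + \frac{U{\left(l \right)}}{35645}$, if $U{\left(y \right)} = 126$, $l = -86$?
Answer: $- \frac{11313845975124}{35645} \approx -3.174 \cdot 10^{8}$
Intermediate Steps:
$f{\left(Q,L \right)} = Q + 2 L$ ($f{\left(Q,L \right)} = \left(L + Q\right) + L = Q + 2 L$)
$\frac{13650}{\frac{1}{-23370 + f{\left(-135,126 \right)}}} + \frac{U{\left(l \right)}}{35645} = \frac{13650}{\frac{1}{-23370 + \left(-135 + 2 \cdot 126\right)}} + \frac{126}{35645} = \frac{13650}{\frac{1}{-23370 + \left(-135 + 252\right)}} + 126 \cdot \frac{1}{35645} = \frac{13650}{\frac{1}{-23370 + 117}} + \frac{126}{35645} = \frac{13650}{\frac{1}{-23253}} + \frac{126}{35645} = \frac{13650}{- \frac{1}{23253}} + \frac{126}{35645} = 13650 \left(-23253\right) + \frac{126}{35645} = -317403450 + \frac{126}{35645} = - \frac{11313845975124}{35645}$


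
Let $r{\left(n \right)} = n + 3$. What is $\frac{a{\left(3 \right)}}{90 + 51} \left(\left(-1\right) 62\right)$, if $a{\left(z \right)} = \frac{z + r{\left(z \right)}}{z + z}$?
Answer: $- \frac{31}{47} \approx -0.65957$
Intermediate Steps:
$r{\left(n \right)} = 3 + n$
$a{\left(z \right)} = \frac{3 + 2 z}{2 z}$ ($a{\left(z \right)} = \frac{z + \left(3 + z\right)}{z + z} = \frac{3 + 2 z}{2 z}$)
$\frac{a{\left(3 \right)}}{90 + 51} \left(\left(-1\right) 62\right) = \frac{\frac{1}{3} \left(\frac{3}{2} + 3\right)}{90 + 51} \left(\left(-1\right) 62\right) = \frac{\frac{1}{3} \cdot \frac{9}{2}}{141} \left(-62\right) = \frac{1}{141} \cdot \frac{3}{2} \left(-62\right) = \frac{1}{94} \left(-62\right) = - \frac{31}{47}$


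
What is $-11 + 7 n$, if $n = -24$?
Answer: $-179$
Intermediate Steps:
$-11 + 7 n = -11 + 7 \left(-24\right) = -11 - 168 = -179$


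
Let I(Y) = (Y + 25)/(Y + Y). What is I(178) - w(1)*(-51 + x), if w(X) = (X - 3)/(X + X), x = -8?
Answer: -20801/356 ≈ -58.430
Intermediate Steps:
I(Y) = (25 + Y)/(2*Y) (I(Y) = (25 + Y)/((2*Y)) = (25 + Y)*(1/(2*Y)) = (25 + Y)/(2*Y))
w(X) = (-3 + X)/(2*X) (w(X) = (-3 + X)/((2*X)) = (-3 + X)*(1/(2*X)) = (-3 + X)/(2*X))
I(178) - w(1)*(-51 + x) = (½)*(25 + 178)/178 - (½)*(-3 + 1)/1*(-51 - 8) = (½)*(1/178)*203 - (½)*1*(-2)*(-59) = 203/356 - (-1)*(-59) = 203/356 - 1*59 = 203/356 - 59 = -20801/356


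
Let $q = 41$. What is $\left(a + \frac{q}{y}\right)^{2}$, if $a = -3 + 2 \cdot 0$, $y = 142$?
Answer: $\frac{148225}{20164} \approx 7.351$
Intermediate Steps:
$a = -3$ ($a = -3 + 0 = -3$)
$\left(a + \frac{q}{y}\right)^{2} = \left(-3 + \frac{41}{142}\right)^{2} = \left(- \frac{385}{142}\right)^{2} = \frac{148225}{20164}$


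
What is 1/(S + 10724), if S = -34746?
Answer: -1/24022 ≈ -4.1628e-5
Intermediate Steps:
1/(S + 10724) = 1/(-34746 + 10724) = 1/(-24022) = -1/24022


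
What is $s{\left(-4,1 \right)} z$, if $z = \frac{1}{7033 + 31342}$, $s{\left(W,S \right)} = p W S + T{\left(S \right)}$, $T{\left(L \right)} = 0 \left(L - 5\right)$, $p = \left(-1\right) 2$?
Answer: $\frac{8}{38375} \approx 0.00020847$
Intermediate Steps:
$p = -2$
$T{\left(L \right)} = 0$ ($T{\left(L \right)} = 0 \left(-5 + L\right) = 0$)
$s{\left(W,S \right)} = - 2 S W$ ($s{\left(W,S \right)} = - 2 W S + 0 = - 2 S W + 0 = - 2 S W$)
$z = \frac{1}{38375} \approx 2.6059 \cdot 10^{-5}$
$s{\left(-4,1 \right)} z = \left(-2\right) 1 \left(-4\right) \frac{1}{38375} = 8 \cdot \frac{1}{38375} = \frac{8}{38375}$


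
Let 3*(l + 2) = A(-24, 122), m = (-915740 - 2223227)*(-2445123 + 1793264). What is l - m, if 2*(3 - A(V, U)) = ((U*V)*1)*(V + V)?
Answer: -2046163913078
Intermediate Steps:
A(V, U) = 3 - U*V² (A(V, U) = 3 - (U*V)*1*(V + V)/2 = 3 - U*V*2*V/2 = 3 - U*V²)
m = 2046163889653 (m = -3138967*(-651859) = 2046163889653)
l = -23425 (l = -2 + (3 - 1*122*(-24)²)/3 = -2 + (3 - 1*122*576)/3 = -2 + (3 - 70272)/3 = -2 + (⅓)*(-70269) = -2 - 23423 = -23425)
l - m = -23425 - 1*2046163889653 = -23425 - 2046163889653 = -2046163913078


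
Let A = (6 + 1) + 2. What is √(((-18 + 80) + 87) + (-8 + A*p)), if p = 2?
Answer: √159 ≈ 12.610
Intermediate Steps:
A = 9 (A = 7 + 2 = 9)
√(((-18 + 80) + 87) + (-8 + A*p)) = √(((-18 + 80) + 87) + (-8 + 9*2)) = √((62 + 87) + (-8 + 18)) = √(149 + 10) = √159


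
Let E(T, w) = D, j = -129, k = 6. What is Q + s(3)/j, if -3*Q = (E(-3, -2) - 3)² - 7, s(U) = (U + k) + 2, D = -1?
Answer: -398/129 ≈ -3.0853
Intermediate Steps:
E(T, w) = -1
s(U) = 8 + U (s(U) = (U + 6) + 2 = (6 + U) + 2 = 8 + U)
Q = -3 (Q = -((-1 - 3)² - 7)/3 = -((-4)² - 7)/3 = -(16 - 7)/3 = -⅓*9 = -3)
Q + s(3)/j = -3 + (8 + 3)/(-129) = -3 - 1/129*11 = -3 - 11/129 = -398/129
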